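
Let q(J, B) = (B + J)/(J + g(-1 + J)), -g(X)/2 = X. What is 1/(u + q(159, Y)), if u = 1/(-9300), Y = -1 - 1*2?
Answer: -1460100/1450957 ≈ -1.0063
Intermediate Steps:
Y = -3 (Y = -1 - 2 = -3)
g(X) = -2*X
u = -1/9300 ≈ -0.00010753
q(J, B) = (B + J)/(2 - J) (q(J, B) = (B + J)/(J - 2*(-1 + J)) = (B + J)/(J + (2 - 2*J)) = (B + J)/(2 - J))
1/(u + q(159, Y)) = 1/(-1/9300 + (-3 + 159)/(2 - 1*159)) = 1/(-1/9300 + 156/(2 - 159)) = 1/(-1/9300 + 156/(-157)) = 1/(-1/9300 - 1/157*156) = 1/(-1/9300 - 156/157) = 1/(-1450957/1460100) = -1460100/1450957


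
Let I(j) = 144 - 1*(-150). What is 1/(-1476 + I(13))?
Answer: -1/1182 ≈ -0.00084602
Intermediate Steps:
I(j) = 294 (I(j) = 144 + 150 = 294)
1/(-1476 + I(13)) = 1/(-1476 + 294) = 1/(-1182) = -1/1182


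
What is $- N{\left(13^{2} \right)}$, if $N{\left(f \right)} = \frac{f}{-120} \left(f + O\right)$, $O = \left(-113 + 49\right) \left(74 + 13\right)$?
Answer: $- \frac{912431}{120} \approx -7603.6$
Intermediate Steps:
$O = -5568$ ($O = \left(-64\right) 87 = -5568$)
$N{\left(f \right)} = - \frac{f \left(-5568 + f\right)}{120}$ ($N{\left(f \right)} = \frac{f}{-120} \left(f - 5568\right) = f \left(- \frac{1}{120}\right) \left(-5568 + f\right) = - \frac{f}{120} \left(-5568 + f\right) = - \frac{f \left(-5568 + f\right)}{120}$)
$- N{\left(13^{2} \right)} = - \frac{13^{2} \left(5568 - 13^{2}\right)}{120} = - \frac{169 \left(5568 - 169\right)}{120} = - \frac{169 \cdot 5399}{120} = \left(-1\right) \frac{912431}{120} = - \frac{912431}{120}$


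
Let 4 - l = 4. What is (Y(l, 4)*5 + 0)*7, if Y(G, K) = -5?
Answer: -175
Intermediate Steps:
l = 0 (l = 4 - 1*4 = 4 - 4 = 0)
(Y(l, 4)*5 + 0)*7 = (-5*5 + 0)*7 = (-25 + 0)*7 = -25*7 = -175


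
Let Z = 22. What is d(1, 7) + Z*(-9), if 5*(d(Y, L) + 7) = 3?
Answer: -1022/5 ≈ -204.40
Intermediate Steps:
d(Y, L) = -32/5 (d(Y, L) = -7 + (⅕)*3 = -7 + ⅗ = -32/5)
d(1, 7) + Z*(-9) = -32/5 + 22*(-9) = -32/5 - 198 = -1022/5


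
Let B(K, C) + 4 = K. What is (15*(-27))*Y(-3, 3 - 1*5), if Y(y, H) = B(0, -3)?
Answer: 1620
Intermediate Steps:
B(K, C) = -4 + K
Y(y, H) = -4 (Y(y, H) = -4 + 0 = -4)
(15*(-27))*Y(-3, 3 - 1*5) = (15*(-27))*(-4) = -405*(-4) = 1620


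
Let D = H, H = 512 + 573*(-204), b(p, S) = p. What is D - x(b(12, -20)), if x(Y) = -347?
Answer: -116033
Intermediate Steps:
H = -116380 (H = 512 - 116892 = -116380)
D = -116380
D - x(b(12, -20)) = -116380 - 1*(-347) = -116380 + 347 = -116033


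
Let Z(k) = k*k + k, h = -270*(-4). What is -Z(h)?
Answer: -1167480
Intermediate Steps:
h = 1080
Z(k) = k + k**2 (Z(k) = k**2 + k = k + k**2)
-Z(h) = -1080*(1 + 1080) = -1080*1081 = -1*1167480 = -1167480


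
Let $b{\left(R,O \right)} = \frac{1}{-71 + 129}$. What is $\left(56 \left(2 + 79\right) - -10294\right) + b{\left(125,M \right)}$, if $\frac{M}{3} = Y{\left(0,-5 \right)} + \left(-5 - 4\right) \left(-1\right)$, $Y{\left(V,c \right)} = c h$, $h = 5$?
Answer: $\frac{860141}{58} \approx 14830.0$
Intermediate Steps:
$Y{\left(V,c \right)} = 5 c$ ($Y{\left(V,c \right)} = c 5 = 5 c$)
$M = -48$ ($M = 3 \left(5 \left(-5\right) + \left(-5 - 4\right) \left(-1\right)\right) = 3 \left(-25 + \left(-5 - 4\right) \left(-1\right)\right) = 3 \left(-25 - -9\right) = 3 \left(-25 + 9\right) = 3 \left(-16\right) = -48$)
$b{\left(R,O \right)} = \frac{1}{58}$
$\left(56 \left(2 + 79\right) - -10294\right) + b{\left(125,M \right)} = \left(56 \left(2 + 79\right) - -10294\right) + \frac{1}{58} = \left(56 \cdot 81 + 10294\right) + \frac{1}{58} = \left(4536 + 10294\right) + \frac{1}{58} = 14830 + \frac{1}{58} = \frac{860141}{58}$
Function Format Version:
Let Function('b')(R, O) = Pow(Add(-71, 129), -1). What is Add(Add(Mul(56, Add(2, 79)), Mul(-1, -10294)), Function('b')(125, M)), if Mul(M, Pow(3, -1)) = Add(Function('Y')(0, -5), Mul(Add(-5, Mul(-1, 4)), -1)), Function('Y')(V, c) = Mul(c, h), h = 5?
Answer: Rational(860141, 58) ≈ 14830.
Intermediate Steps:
Function('Y')(V, c) = Mul(5, c) (Function('Y')(V, c) = Mul(c, 5) = Mul(5, c))
M = -48 (M = Mul(3, Add(Mul(5, -5), Mul(Add(-5, Mul(-1, 4)), -1))) = Mul(3, Add(-25, Mul(Add(-5, -4), -1))) = Mul(3, Add(-25, Mul(-9, -1))) = Mul(3, Add(-25, 9)) = Mul(3, -16) = -48)
Function('b')(R, O) = Rational(1, 58) (Function('b')(R, O) = Pow(58, -1) = Rational(1, 58))
Add(Add(Mul(56, Add(2, 79)), Mul(-1, -10294)), Function('b')(125, M)) = Add(Add(Mul(56, Add(2, 79)), Mul(-1, -10294)), Rational(1, 58)) = Add(Add(Mul(56, 81), 10294), Rational(1, 58)) = Add(Add(4536, 10294), Rational(1, 58)) = Add(14830, Rational(1, 58)) = Rational(860141, 58)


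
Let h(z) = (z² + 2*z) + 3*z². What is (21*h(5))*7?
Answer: 16170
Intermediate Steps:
h(z) = 2*z + 4*z²
(21*h(5))*7 = (21*(2*5*(1 + 2*5)))*7 = (21*(2*5*(1 + 10)))*7 = (21*(2*5*11))*7 = (21*110)*7 = 2310*7 = 16170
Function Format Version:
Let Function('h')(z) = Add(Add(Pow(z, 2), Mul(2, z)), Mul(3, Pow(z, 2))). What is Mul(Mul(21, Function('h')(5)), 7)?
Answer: 16170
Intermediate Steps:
Function('h')(z) = Add(Mul(2, z), Mul(4, Pow(z, 2)))
Mul(Mul(21, Function('h')(5)), 7) = Mul(Mul(21, Mul(2, 5, Add(1, Mul(2, 5)))), 7) = Mul(Mul(21, Mul(2, 5, Add(1, 10))), 7) = Mul(Mul(21, Mul(2, 5, 11)), 7) = Mul(Mul(21, 110), 7) = Mul(2310, 7) = 16170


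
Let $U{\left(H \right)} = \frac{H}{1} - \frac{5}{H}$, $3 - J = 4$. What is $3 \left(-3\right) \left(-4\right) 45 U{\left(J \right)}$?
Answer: $6480$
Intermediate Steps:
$J = -1$ ($J = 3 - 4 = -1$)
$U{\left(H \right)} = H - \frac{5}{H}$ ($U{\left(H \right)} = H 1 - \frac{5}{H} = H - \frac{5}{H}$)
$3 \left(-3\right) \left(-4\right) 45 U{\left(J \right)} = 3 \left(-3\right) \left(-4\right) 45 \left(-1 - \frac{5}{-1}\right) = \left(-9\right) \left(-4\right) 45 \left(-1 - -5\right) = 36 \cdot 45 \left(-1 + 5\right) = 1620 \cdot 4 = 6480$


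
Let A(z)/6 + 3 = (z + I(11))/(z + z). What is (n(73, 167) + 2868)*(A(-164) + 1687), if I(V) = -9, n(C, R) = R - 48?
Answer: 819139945/164 ≈ 4.9948e+6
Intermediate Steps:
n(C, R) = -48 + R
A(z) = -18 + 3*(-9 + z)/z (A(z) = -18 + 6*((z - 9)/(z + z)) = -18 + 6*((-9 + z)/((2*z))) = -18 + 6*((-9 + z)*(1/(2*z))) = -18 + 6*((-9 + z)/(2*z)) = -18 + 3*(-9 + z)/z)
(n(73, 167) + 2868)*(A(-164) + 1687) = ((-48 + 167) + 2868)*((-15 - 27/(-164)) + 1687) = (119 + 2868)*((-15 - 27*(-1/164)) + 1687) = 2987*((-15 + 27/164) + 1687) = 2987*(-2433/164 + 1687) = 2987*(274235/164) = 819139945/164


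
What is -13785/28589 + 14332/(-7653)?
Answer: -515234153/218791617 ≈ -2.3549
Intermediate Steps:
-13785/28589 + 14332/(-7653) = -13785*1/28589 + 14332*(-1/7653) = -13785/28589 - 14332/7653 = -515234153/218791617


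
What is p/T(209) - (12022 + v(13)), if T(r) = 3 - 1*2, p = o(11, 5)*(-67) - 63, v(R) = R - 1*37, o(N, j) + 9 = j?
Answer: -11793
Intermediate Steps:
o(N, j) = -9 + j
v(R) = -37 + R (v(R) = R - 37 = -37 + R)
p = 205 (p = (-9 + 5)*(-67) - 63 = -4*(-67) - 63 = 268 - 63 = 205)
T(r) = 1 (T(r) = 3 - 2 = 1)
p/T(209) - (12022 + v(13)) = 205/1 - (12022 + (-37 + 13)) = 205*1 - (12022 - 24) = 205 - 1*11998 = 205 - 11998 = -11793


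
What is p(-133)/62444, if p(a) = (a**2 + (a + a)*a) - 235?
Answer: 13208/15611 ≈ 0.84607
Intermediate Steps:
p(a) = -235 + 3*a**2 (p(a) = (a**2 + (2*a)*a) - 235 = (a**2 + 2*a**2) - 235 = 3*a**2 - 235 = -235 + 3*a**2)
p(-133)/62444 = (-235 + 3*(-133)**2)/62444 = (-235 + 3*17689)*(1/62444) = (-235 + 53067)*(1/62444) = 52832*(1/62444) = 13208/15611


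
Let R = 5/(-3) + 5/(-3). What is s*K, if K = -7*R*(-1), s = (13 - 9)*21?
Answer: -1960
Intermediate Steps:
R = -10/3 (R = 5*(-⅓) + 5*(-⅓) = -5/3 - 5/3 = -10/3 ≈ -3.3333)
s = 84 (s = 4*21 = 84)
K = -70/3 (K = -7*(-10/3)*(-1) = (70/3)*(-1) = -70/3 ≈ -23.333)
s*K = 84*(-70/3) = -1960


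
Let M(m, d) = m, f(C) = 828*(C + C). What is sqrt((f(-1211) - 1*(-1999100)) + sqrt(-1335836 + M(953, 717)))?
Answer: sqrt(-6316 + I*sqrt(1334883)) ≈ 7.239 + 79.802*I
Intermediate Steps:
f(C) = 1656*C (f(C) = 828*(2*C) = 1656*C)
sqrt((f(-1211) - 1*(-1999100)) + sqrt(-1335836 + M(953, 717))) = sqrt((1656*(-1211) - 1*(-1999100)) + sqrt(-1335836 + 953)) = sqrt((-2005416 + 1999100) + sqrt(-1334883)) = sqrt(-6316 + I*sqrt(1334883))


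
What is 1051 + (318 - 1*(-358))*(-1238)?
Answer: -835837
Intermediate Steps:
1051 + (318 - 1*(-358))*(-1238) = 1051 + (318 + 358)*(-1238) = 1051 + 676*(-1238) = 1051 - 836888 = -835837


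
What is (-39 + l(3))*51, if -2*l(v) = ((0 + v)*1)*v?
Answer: -4437/2 ≈ -2218.5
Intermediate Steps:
l(v) = -v²/2 (l(v) = -(0 + v)*1*v/2 = -v*1*v/2 = -v*v/2 = -v²/2)
(-39 + l(3))*51 = (-39 - ½*3²)*51 = (-39 - ½*9)*51 = (-39 - 9/2)*51 = -87/2*51 = -4437/2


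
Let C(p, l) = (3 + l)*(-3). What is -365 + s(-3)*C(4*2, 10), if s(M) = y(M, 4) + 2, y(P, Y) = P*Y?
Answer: 25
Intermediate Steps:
C(p, l) = -9 - 3*l
s(M) = 2 + 4*M (s(M) = M*4 + 2 = 4*M + 2 = 2 + 4*M)
-365 + s(-3)*C(4*2, 10) = -365 + (2 + 4*(-3))*(-9 - 3*10) = -365 + (2 - 12)*(-9 - 30) = -365 - 10*(-39) = -365 + 390 = 25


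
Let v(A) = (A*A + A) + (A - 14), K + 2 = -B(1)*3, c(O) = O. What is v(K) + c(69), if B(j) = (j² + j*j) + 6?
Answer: 679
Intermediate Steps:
B(j) = 6 + 2*j² (B(j) = (j² + j²) + 6 = 2*j² + 6 = 6 + 2*j²)
K = -26 (K = -2 - (6 + 2*1²)*3 = -2 - (6 + 2*1)*3 = -2 - (6 + 2)*3 = -2 - 1*8*3 = -2 - 8*3 = -2 - 24 = -26)
v(A) = -14 + A² + 2*A (v(A) = (A² + A) + (-14 + A) = (A + A²) + (-14 + A) = -14 + A² + 2*A)
v(K) + c(69) = (-14 + (-26)² + 2*(-26)) + 69 = (-14 + 676 - 52) + 69 = 610 + 69 = 679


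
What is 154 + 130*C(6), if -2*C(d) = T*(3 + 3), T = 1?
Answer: -236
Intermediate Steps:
C(d) = -3 (C(d) = -(3 + 3)/2 = -6/2 = -1/2*6 = -3)
154 + 130*C(6) = 154 + 130*(-3) = 154 - 390 = -236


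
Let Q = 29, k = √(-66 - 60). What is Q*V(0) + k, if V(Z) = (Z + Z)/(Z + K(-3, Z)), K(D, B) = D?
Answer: 3*I*√14 ≈ 11.225*I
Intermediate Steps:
k = 3*I*√14 (k = √(-126) = 3*I*√14 ≈ 11.225*I)
V(Z) = 2*Z/(-3 + Z) (V(Z) = (Z + Z)/(Z - 3) = (2*Z)/(-3 + Z) = 2*Z/(-3 + Z))
Q*V(0) + k = 29*(2*0/(-3 + 0)) + 3*I*√14 = 29*(2*0/(-3)) + 3*I*√14 = 29*(2*0*(-⅓)) + 3*I*√14 = 29*0 + 3*I*√14 = 0 + 3*I*√14 = 3*I*√14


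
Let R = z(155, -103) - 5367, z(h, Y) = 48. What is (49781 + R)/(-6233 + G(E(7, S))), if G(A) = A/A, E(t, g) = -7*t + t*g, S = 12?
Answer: -22231/3116 ≈ -7.1345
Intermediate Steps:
E(t, g) = -7*t + g*t
G(A) = 1
R = -5319 (R = 48 - 5367 = -5319)
(49781 + R)/(-6233 + G(E(7, S))) = (49781 - 5319)/(-6233 + 1) = 44462/(-6232) = 44462*(-1/6232) = -22231/3116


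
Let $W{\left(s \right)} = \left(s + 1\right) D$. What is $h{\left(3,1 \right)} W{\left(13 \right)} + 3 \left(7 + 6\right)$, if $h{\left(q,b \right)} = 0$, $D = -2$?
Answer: $39$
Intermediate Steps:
$W{\left(s \right)} = -2 - 2 s$ ($W{\left(s \right)} = \left(s + 1\right) \left(-2\right) = \left(1 + s\right) \left(-2\right) = -2 - 2 s$)
$h{\left(3,1 \right)} W{\left(13 \right)} + 3 \left(7 + 6\right) = 0 \left(-2 - 26\right) + 3 \left(7 + 6\right) = 0 \left(-2 - 26\right) + 3 \cdot 13 = 0 \left(-28\right) + 39 = 0 + 39 = 39$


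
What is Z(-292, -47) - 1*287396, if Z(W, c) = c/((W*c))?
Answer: -83919633/292 ≈ -2.8740e+5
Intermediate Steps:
Z(W, c) = 1/W (Z(W, c) = c*(1/(W*c)) = 1/W)
Z(-292, -47) - 1*287396 = 1/(-292) - 1*287396 = -1/292 - 287396 = -83919633/292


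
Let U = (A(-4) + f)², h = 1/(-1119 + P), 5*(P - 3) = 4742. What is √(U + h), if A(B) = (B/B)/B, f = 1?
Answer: √1563289/1676 ≈ 0.74601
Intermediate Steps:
P = 4757/5 (P = 3 + (⅕)*4742 = 3 + 4742/5 = 4757/5 ≈ 951.40)
A(B) = 1/B
h = -5/838 (h = 1/(-1119 + 4757/5) = 1/(-838/5) = -5/838 ≈ -0.0059666)
U = 9/16 (U = (1/(-4) + 1)² = (-¼ + 1)² = (¾)² = 9/16 ≈ 0.56250)
√(U + h) = √(9/16 - 5/838) = √(3731/6704) = √1563289/1676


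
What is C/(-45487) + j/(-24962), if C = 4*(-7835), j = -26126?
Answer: 985351221/567723247 ≈ 1.7356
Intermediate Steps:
C = -31340
C/(-45487) + j/(-24962) = -31340/(-45487) - 26126/(-24962) = -31340*(-1/45487) - 26126*(-1/24962) = 31340/45487 + 13063/12481 = 985351221/567723247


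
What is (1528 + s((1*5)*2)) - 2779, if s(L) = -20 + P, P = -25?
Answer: -1296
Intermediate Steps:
s(L) = -45 (s(L) = -20 - 25 = -45)
(1528 + s((1*5)*2)) - 2779 = (1528 - 45) - 2779 = 1483 - 2779 = -1296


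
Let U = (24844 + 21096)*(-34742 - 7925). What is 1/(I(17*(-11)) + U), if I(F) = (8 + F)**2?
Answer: -1/1960089939 ≈ -5.1018e-10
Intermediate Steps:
U = -1960121980 (U = 45940*(-42667) = -1960121980)
1/(I(17*(-11)) + U) = 1/((8 + 17*(-11))**2 - 1960121980) = 1/((8 - 187)**2 - 1960121980) = 1/((-179)**2 - 1960121980) = 1/(32041 - 1960121980) = 1/(-1960089939) = -1/1960089939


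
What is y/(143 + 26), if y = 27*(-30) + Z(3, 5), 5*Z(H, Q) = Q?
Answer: -809/169 ≈ -4.7870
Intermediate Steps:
Z(H, Q) = Q/5
y = -809 (y = 27*(-30) + (⅕)*5 = -810 + 1 = -809)
y/(143 + 26) = -809/(143 + 26) = -809/169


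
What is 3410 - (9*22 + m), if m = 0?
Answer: 3212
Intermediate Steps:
3410 - (9*22 + m) = 3410 - (9*22 + 0) = 3410 - (198 + 0) = 3410 - 1*198 = 3410 - 198 = 3212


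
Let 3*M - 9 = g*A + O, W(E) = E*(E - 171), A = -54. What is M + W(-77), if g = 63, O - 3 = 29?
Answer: 53927/3 ≈ 17976.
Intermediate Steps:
O = 32 (O = 3 + 29 = 32)
W(E) = E*(-171 + E)
M = -3361/3 (M = 3 + (63*(-54) + 32)/3 = 3 + (-3402 + 32)/3 = 3 + (⅓)*(-3370) = 3 - 3370/3 = -3361/3 ≈ -1120.3)
M + W(-77) = -3361/3 - 77*(-171 - 77) = -3361/3 - 77*(-248) = -3361/3 + 19096 = 53927/3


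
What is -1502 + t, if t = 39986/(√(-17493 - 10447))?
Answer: -1502 - 19993*I*√6985/6985 ≈ -1502.0 - 239.22*I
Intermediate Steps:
t = -19993*I*√6985/6985 (t = 39986/(√(-27940)) = 39986/((2*I*√6985)) = 39986*(-I*√6985/13970) = -19993*I*√6985/6985 ≈ -239.22*I)
-1502 + t = -1502 - 19993*I*√6985/6985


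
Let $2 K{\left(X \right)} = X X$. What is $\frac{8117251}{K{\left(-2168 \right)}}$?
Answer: $\frac{8117251}{2350112} \approx 3.454$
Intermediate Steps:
$K{\left(X \right)} = \frac{X^{2}}{2}$ ($K{\left(X \right)} = \frac{X X}{2} = \frac{X^{2}}{2}$)
$\frac{8117251}{K{\left(-2168 \right)}} = \frac{8117251}{\frac{1}{2} \left(-2168\right)^{2}} = \frac{8117251}{\frac{1}{2} \cdot 4700224} = \frac{8117251}{2350112}$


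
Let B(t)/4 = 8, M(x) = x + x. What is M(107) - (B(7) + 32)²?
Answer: -3882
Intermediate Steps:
M(x) = 2*x
B(t) = 32 (B(t) = 4*8 = 32)
M(107) - (B(7) + 32)² = 2*107 - (32 + 32)² = 214 - 1*64² = 214 - 1*4096 = 214 - 4096 = -3882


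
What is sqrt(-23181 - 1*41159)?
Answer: 2*I*sqrt(16085) ≈ 253.65*I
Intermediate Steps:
sqrt(-23181 - 1*41159) = sqrt(-23181 - 41159) = sqrt(-64340) = 2*I*sqrt(16085)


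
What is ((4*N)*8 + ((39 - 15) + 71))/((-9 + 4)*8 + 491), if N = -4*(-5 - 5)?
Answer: 125/41 ≈ 3.0488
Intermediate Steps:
N = 40 (N = -4*(-10) = 40)
((4*N)*8 + ((39 - 15) + 71))/((-9 + 4)*8 + 491) = ((4*40)*8 + ((39 - 15) + 71))/((-9 + 4)*8 + 491) = (160*8 + (24 + 71))/(-5*8 + 491) = (1280 + 95)/(-40 + 491) = 1375/451 = 1375*(1/451) = 125/41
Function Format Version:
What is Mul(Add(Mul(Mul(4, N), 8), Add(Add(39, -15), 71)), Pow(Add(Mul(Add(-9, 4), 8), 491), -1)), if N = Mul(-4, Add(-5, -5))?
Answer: Rational(125, 41) ≈ 3.0488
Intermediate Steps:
N = 40 (N = Mul(-4, -10) = 40)
Mul(Add(Mul(Mul(4, N), 8), Add(Add(39, -15), 71)), Pow(Add(Mul(Add(-9, 4), 8), 491), -1)) = Mul(Add(Mul(Mul(4, 40), 8), Add(Add(39, -15), 71)), Pow(Add(Mul(Add(-9, 4), 8), 491), -1)) = Mul(Add(Mul(160, 8), Add(24, 71)), Pow(Add(Mul(-5, 8), 491), -1)) = Mul(Add(1280, 95), Pow(Add(-40, 491), -1)) = Mul(1375, Pow(451, -1)) = Mul(1375, Rational(1, 451)) = Rational(125, 41)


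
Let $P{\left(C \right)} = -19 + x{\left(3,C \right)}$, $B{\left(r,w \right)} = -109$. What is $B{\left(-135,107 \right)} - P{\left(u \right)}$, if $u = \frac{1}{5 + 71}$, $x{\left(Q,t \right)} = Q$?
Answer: $-93$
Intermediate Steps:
$u = \frac{1}{76} \approx 0.013158$
$P{\left(C \right)} = -16$ ($P{\left(C \right)} = -19 + 3 = -16$)
$B{\left(-135,107 \right)} - P{\left(u \right)} = -109 - -16 = -109 + 16 = -93$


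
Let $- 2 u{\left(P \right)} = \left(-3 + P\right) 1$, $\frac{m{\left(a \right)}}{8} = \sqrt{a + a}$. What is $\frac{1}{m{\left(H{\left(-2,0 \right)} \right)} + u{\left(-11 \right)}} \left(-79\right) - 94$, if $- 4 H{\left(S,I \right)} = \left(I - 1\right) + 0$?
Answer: $- \frac{2151}{17} + \frac{316 \sqrt{2}}{17} \approx -100.24$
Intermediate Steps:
$H{\left(S,I \right)} = \frac{1}{4} - \frac{I}{4}$ ($H{\left(S,I \right)} = - \frac{\left(I - 1\right) + 0}{4} = - \frac{\left(-1 + I\right) + 0}{4} = - \frac{-1 + I}{4} = \frac{1}{4} - \frac{I}{4}$)
$m{\left(a \right)} = 8 \sqrt{2} \sqrt{a}$ ($m{\left(a \right)} = 8 \sqrt{a + a} = 8 \sqrt{2 a} = 8 \sqrt{2} \sqrt{a}$)
$u{\left(P \right)} = \frac{3}{2} - \frac{P}{2}$ ($u{\left(P \right)} = - \frac{\left(-3 + P\right) 1}{2} = - \frac{-3 + P}{2} = \frac{3}{2} - \frac{P}{2}$)
$\frac{1}{m{\left(H{\left(-2,0 \right)} \right)} + u{\left(-11 \right)}} \left(-79\right) - 94 = \frac{1}{8 \sqrt{2} \sqrt{\frac{1}{4} - 0} + \left(\frac{3}{2} - - \frac{11}{2}\right)} \left(-79\right) - 94 = \frac{1}{8 \sqrt{2} \sqrt{\frac{1}{4} + 0} + \left(\frac{3}{2} + \frac{11}{2}\right)} \left(-79\right) - 94 = \frac{1}{\frac{8 \sqrt{2}}{2} + 7} \left(-79\right) - 94 = \frac{1}{8 \sqrt{2} \cdot \frac{1}{2} + 7} \left(-79\right) - 94 = \frac{1}{4 \sqrt{2} + 7} \left(-79\right) - 94 = \frac{1}{7 + 4 \sqrt{2}} \left(-79\right) - 94 = - \frac{79}{7 + 4 \sqrt{2}} - 94 = -94 - \frac{79}{7 + 4 \sqrt{2}}$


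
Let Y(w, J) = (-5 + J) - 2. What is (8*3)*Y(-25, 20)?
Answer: 312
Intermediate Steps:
Y(w, J) = -7 + J
(8*3)*Y(-25, 20) = (8*3)*(-7 + 20) = 24*13 = 312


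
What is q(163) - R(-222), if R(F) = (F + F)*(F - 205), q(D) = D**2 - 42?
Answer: -163061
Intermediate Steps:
q(D) = -42 + D**2
R(F) = 2*F*(-205 + F) (R(F) = (2*F)*(-205 + F) = 2*F*(-205 + F))
q(163) - R(-222) = (-42 + 163**2) - 2*(-222)*(-205 - 222) = (-42 + 26569) - 2*(-222)*(-427) = 26527 - 1*189588 = 26527 - 189588 = -163061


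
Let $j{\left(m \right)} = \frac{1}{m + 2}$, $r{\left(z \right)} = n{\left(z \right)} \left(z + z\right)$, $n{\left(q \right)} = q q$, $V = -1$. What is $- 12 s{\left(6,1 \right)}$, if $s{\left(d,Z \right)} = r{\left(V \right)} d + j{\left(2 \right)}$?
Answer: $141$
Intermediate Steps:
$n{\left(q \right)} = q^{2}$
$r{\left(z \right)} = 2 z^{3}$ ($r{\left(z \right)} = z^{2} \left(z + z\right) = z^{2} \cdot 2 z = 2 z^{3}$)
$j{\left(m \right)} = \frac{1}{2 + m}$
$s{\left(d,Z \right)} = \frac{1}{4} - 2 d$ ($s{\left(d,Z \right)} = 2 \left(-1\right)^{3} d + \frac{1}{2 + 2} = 2 \left(-1\right) d + \frac{1}{4} = - 2 d + \frac{1}{4} = \frac{1}{4} - 2 d$)
$- 12 s{\left(6,1 \right)} = - 12 \left(\frac{1}{4} - 12\right) = \left(-12\right) \left(- \frac{47}{4}\right) = 141$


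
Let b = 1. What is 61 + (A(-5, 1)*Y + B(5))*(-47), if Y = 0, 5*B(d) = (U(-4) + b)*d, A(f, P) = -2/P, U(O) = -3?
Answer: 155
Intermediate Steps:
B(d) = -2*d/5 (B(d) = ((-3 + 1)*d)/5 = (-2*d)/5 = -2*d/5)
61 + (A(-5, 1)*Y + B(5))*(-47) = 61 + (-2/1*0 - ⅖*5)*(-47) = 61 + (-2*1*0 - 2)*(-47) = 61 + (-2*0 - 2)*(-47) = 61 + (0 - 2)*(-47) = 61 - 2*(-47) = 61 + 94 = 155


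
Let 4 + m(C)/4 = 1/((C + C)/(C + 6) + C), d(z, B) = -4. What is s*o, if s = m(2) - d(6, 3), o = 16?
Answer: -832/5 ≈ -166.40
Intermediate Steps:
m(C) = -16 + 4/(C + 2*C/(6 + C)) (m(C) = -16 + 4/((C + C)/(C + 6) + C) = -16 + 4/((2*C)/(6 + C) + C) = -16 + 4/(2*C/(6 + C) + C) = -16 + 4/(C + 2*C/(6 + C)))
s = -52/5 (s = 4*(6 - 31*2 - 4*2**2)/(2*(8 + 2)) - 1*(-4) = 4*(1/2)*(6 - 62 - 4*4)/10 + 4 = 4*(1/2)*(1/10)*(6 - 62 - 16) + 4 = 4*(1/2)*(1/10)*(-72) + 4 = -72/5 + 4 = -52/5 ≈ -10.400)
s*o = -52/5*16 = -832/5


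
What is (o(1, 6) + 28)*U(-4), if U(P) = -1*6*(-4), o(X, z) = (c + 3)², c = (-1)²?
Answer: 1056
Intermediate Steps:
c = 1
o(X, z) = 16 (o(X, z) = (1 + 3)² = 4² = 16)
U(P) = 24 (U(P) = -6*(-4) = 24)
(o(1, 6) + 28)*U(-4) = (16 + 28)*24 = 44*24 = 1056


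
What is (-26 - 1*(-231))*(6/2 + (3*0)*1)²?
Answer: 1845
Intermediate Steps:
(-26 - 1*(-231))*(6/2 + (3*0)*1)² = (-26 + 231)*(6*(½) + 0*1)² = 205*(3 + 0)² = 205*3² = 205*9 = 1845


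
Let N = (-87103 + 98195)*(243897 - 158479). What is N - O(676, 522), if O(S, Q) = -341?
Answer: 947456797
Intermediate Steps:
N = 947456456 (N = 11092*85418 = 947456456)
N - O(676, 522) = 947456456 - 1*(-341) = 947456456 + 341 = 947456797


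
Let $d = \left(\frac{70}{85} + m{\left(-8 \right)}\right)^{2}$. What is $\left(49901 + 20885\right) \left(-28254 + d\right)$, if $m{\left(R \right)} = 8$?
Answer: $- \frac{576403744116}{289} \approx -1.9945 \cdot 10^{9}$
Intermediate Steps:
$d = \frac{22500}{289}$ ($d = \left(\frac{70}{85} + 8\right)^{2} = \left(70 \cdot \frac{1}{85} + 8\right)^{2} = \left(\frac{14}{17} + 8\right)^{2} = \left(\frac{150}{17}\right)^{2} = \frac{22500}{289} \approx 77.855$)
$\left(49901 + 20885\right) \left(-28254 + d\right) = \left(49901 + 20885\right) \left(-28254 + \frac{22500}{289}\right) = 70786 \left(- \frac{8142906}{289}\right) = - \frac{576403744116}{289}$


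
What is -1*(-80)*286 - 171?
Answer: 22709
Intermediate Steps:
-1*(-80)*286 - 171 = 80*286 - 171 = 22880 - 171 = 22709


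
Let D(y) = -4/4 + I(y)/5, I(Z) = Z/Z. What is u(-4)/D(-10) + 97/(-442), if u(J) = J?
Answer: 2113/442 ≈ 4.7805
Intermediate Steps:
I(Z) = 1
D(y) = -⅘ (D(y) = -4/4 + 1/5 = -4*¼ + 1*(⅕) = -1 + ⅕ = -⅘)
u(-4)/D(-10) + 97/(-442) = -4/(-⅘) + 97/(-442) = -4*(-5/4) + 97*(-1/442) = 5 - 97/442 = 2113/442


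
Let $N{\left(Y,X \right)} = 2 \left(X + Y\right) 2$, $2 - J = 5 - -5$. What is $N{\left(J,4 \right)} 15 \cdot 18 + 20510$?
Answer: $16190$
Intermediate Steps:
$J = -8$ ($J = 2 - \left(5 - -5\right) = 2 - \left(5 + 5\right) = 2 - 10 = -8$)
$N{\left(Y,X \right)} = 4 X + 4 Y$ ($N{\left(Y,X \right)} = 2 \left(2 X + 2 Y\right) = 4 X + 4 Y$)
$N{\left(J,4 \right)} 15 \cdot 18 + 20510 = \left(4 \cdot 4 + 4 \left(-8\right)\right) 15 \cdot 18 + 20510 = \left(16 - 32\right) 15 \cdot 18 + 20510 = \left(-16\right) 15 \cdot 18 + 20510 = \left(-240\right) 18 + 20510 = -4320 + 20510 = 16190$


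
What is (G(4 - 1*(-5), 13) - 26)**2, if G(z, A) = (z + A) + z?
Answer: 25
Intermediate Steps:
G(z, A) = A + 2*z (G(z, A) = (A + z) + z = A + 2*z)
(G(4 - 1*(-5), 13) - 26)**2 = ((13 + 2*(4 - 1*(-5))) - 26)**2 = ((13 + 2*(4 + 5)) - 26)**2 = ((13 + 2*9) - 26)**2 = ((13 + 18) - 26)**2 = (31 - 26)**2 = 5**2 = 25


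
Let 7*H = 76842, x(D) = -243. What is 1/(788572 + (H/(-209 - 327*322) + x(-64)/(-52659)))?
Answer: 4321086371/3407487292089737 ≈ 1.2681e-6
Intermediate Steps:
H = 76842/7 (H = (⅐)*76842 = 76842/7 ≈ 10977.)
1/(788572 + (H/(-209 - 327*322) + x(-64)/(-52659))) = 1/(788572 + (76842/(7*(-209 - 327*322)) - 243/(-52659))) = 1/(788572 + (76842/(7*(-209 - 105294)) - 243*(-1/52659))) = 1/(788572 + ((76842/7)/(-105503) + 27/5851)) = 1/(788572 + ((76842/7)*(-1/105503) + 27/5851)) = 1/(788572 + (-76842/738521 + 27/5851)) = 1/(788572 - 429662475/4321086371) = 1/(3407487292089737/4321086371) = 4321086371/3407487292089737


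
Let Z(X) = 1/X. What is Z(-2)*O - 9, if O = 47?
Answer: -65/2 ≈ -32.500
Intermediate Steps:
Z(-2)*O - 9 = 47/(-2) - 9 = -½*47 - 9 = -47/2 - 9 = -65/2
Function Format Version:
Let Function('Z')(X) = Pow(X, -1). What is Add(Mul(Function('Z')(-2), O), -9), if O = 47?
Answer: Rational(-65, 2) ≈ -32.500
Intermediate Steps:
Add(Mul(Function('Z')(-2), O), -9) = Add(Mul(Pow(-2, -1), 47), -9) = Add(Mul(Rational(-1, 2), 47), -9) = Add(Rational(-47, 2), -9) = Rational(-65, 2)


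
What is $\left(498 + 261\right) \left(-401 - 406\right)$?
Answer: $-612513$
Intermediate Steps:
$\left(498 + 261\right) \left(-401 - 406\right) = 759 \left(-807\right) = -612513$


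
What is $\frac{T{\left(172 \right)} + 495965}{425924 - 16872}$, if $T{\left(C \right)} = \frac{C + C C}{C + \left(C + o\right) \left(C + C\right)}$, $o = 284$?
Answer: $\frac{226408109}{186732238} \approx 1.2125$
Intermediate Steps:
$T{\left(C \right)} = \frac{C + C^{2}}{C + 2 C \left(284 + C\right)}$ ($T{\left(C \right)} = \frac{C + C C}{C + \left(C + 284\right) \left(C + C\right)} = \frac{C + C^{2}}{C + \left(284 + C\right) 2 C} = \frac{C + C^{2}}{C + 2 C \left(284 + C\right)}$)
$\frac{T{\left(172 \right)} + 495965}{425924 - 16872} = \frac{\frac{1 + 172}{569 + 2 \cdot 172} + 495965}{425924 - 16872} = \frac{\frac{1}{569 + 344} \cdot 173 + 495965}{409052} = \left(\frac{1}{913} \cdot 173 + 495965\right) \frac{1}{409052} = \left(\frac{173}{913} + 495965\right) \frac{1}{409052} = \frac{452816218}{913} \cdot \frac{1}{409052} = \frac{226408109}{186732238}$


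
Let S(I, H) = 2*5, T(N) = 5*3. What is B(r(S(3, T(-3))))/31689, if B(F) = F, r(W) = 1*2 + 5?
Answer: 1/4527 ≈ 0.00022090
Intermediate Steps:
T(N) = 15
S(I, H) = 10
r(W) = 7 (r(W) = 2 + 5 = 7)
B(r(S(3, T(-3))))/31689 = 7/31689 = 7*(1/31689) = 1/4527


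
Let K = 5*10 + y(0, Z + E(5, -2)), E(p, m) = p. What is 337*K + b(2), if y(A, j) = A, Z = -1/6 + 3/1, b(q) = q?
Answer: 16852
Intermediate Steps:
Z = 17/6 (Z = -1*⅙ + 3*1 = -⅙ + 3 = 17/6 ≈ 2.8333)
K = 50 (K = 5*10 + 0 = 50 + 0 = 50)
337*K + b(2) = 337*50 + 2 = 16850 + 2 = 16852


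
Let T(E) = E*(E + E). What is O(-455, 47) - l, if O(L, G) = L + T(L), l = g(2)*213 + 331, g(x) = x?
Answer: 412838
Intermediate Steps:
T(E) = 2*E**2 (T(E) = E*(2*E) = 2*E**2)
l = 757 (l = 2*213 + 331 = 426 + 331 = 757)
O(L, G) = L + 2*L**2
O(-455, 47) - l = -455*(1 + 2*(-455)) - 1*757 = -455*(1 - 910) - 757 = -455*(-909) - 757 = 413595 - 757 = 412838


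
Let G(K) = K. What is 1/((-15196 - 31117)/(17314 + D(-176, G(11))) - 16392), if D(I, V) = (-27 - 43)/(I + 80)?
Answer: -831107/13625728968 ≈ -6.0995e-5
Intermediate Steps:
D(I, V) = -70/(80 + I)
1/((-15196 - 31117)/(17314 + D(-176, G(11))) - 16392) = 1/((-15196 - 31117)/(17314 - 70/(80 - 176)) - 16392) = 1/(-46313/(17314 - 70/(-96)) - 16392) = 1/(-46313/(17314 - 70*(-1/96)) - 16392) = 1/(-46313/(17314 + 35/48) - 16392) = 1/(-46313/831107/48 - 16392) = 1/(-46313*48/831107 - 16392) = 1/(-2223024/831107 - 16392) = 1/(-13625728968/831107) = -831107/13625728968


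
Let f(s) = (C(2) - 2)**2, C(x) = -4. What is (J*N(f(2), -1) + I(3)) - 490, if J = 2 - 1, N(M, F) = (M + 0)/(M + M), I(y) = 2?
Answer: -975/2 ≈ -487.50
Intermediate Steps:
f(s) = 36 (f(s) = (-4 - 2)**2 = (-6)**2 = 36)
N(M, F) = 1/2 (N(M, F) = M/((2*M)) = M*(1/(2*M)) = 1/2)
J = 1
(J*N(f(2), -1) + I(3)) - 490 = (1*(1/2) + 2) - 490 = (1/2 + 2) - 490 = 5/2 - 490 = -975/2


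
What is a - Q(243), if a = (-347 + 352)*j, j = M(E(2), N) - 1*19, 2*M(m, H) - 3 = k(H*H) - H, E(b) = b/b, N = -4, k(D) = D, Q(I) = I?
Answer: -561/2 ≈ -280.50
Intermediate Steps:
E(b) = 1
M(m, H) = 3/2 + H²/2 - H/2 (M(m, H) = 3/2 + (H*H - H)/2 = 3/2 + (H² - H)/2 = 3/2 + (H²/2 - H/2) = 3/2 + H²/2 - H/2)
j = -15/2 (j = (3/2 + (½)*(-4)² - ½*(-4)) - 1*19 = (3/2 + (½)*16 + 2) - 19 = (3/2 + 8 + 2) - 19 = 23/2 - 19 = -15/2 ≈ -7.5000)
a = -75/2 (a = (-347 + 352)*(-15/2) = 5*(-15/2) = -75/2 ≈ -37.500)
a - Q(243) = -75/2 - 1*243 = -75/2 - 243 = -561/2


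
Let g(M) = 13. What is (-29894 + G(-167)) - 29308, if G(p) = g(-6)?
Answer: -59189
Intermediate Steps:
G(p) = 13
(-29894 + G(-167)) - 29308 = (-29894 + 13) - 29308 = -29881 - 29308 = -59189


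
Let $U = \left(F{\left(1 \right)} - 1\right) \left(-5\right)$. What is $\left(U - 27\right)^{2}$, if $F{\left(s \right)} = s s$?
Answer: $729$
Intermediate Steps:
$F{\left(s \right)} = s^{2}$
$U = 0$ ($U = \left(1^{2} - 1\right) \left(-5\right) = \left(1 - 1\right) \left(-5\right) = 0 \left(-5\right) = 0$)
$\left(U - 27\right)^{2} = \left(0 - 27\right)^{2} = \left(-27\right)^{2} = 729$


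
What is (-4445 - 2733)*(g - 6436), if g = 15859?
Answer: -67638294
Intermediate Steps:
(-4445 - 2733)*(g - 6436) = (-4445 - 2733)*(15859 - 6436) = -7178*9423 = -67638294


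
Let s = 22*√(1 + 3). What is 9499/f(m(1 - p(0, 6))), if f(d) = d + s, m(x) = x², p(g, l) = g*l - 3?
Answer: 9499/60 ≈ 158.32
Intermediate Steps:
s = 44 (s = 22*√4 = 22*2 = 44)
p(g, l) = -3 + g*l
f(d) = 44 + d (f(d) = d + 44 = 44 + d)
9499/f(m(1 - p(0, 6))) = 9499/(44 + (1 - (-3 + 0*6))²) = 9499/(44 + (1 - (-3 + 0))²) = 9499/(44 + (1 - 1*(-3))²) = 9499/(44 + (1 + 3)²) = 9499/(44 + 4²) = 9499/(44 + 16) = 9499/60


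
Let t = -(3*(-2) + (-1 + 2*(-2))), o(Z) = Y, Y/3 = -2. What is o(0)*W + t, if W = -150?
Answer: 911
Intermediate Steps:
Y = -6 (Y = 3*(-2) = -6)
o(Z) = -6
t = 11 (t = -(-6 + (-1 - 4)) = -(-6 - 5) = -1*(-11) = 11)
o(0)*W + t = -6*(-150) + 11 = 900 + 11 = 911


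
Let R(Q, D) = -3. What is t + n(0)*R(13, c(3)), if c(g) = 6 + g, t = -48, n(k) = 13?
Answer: -87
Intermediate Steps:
t + n(0)*R(13, c(3)) = -48 + 13*(-3) = -48 - 39 = -87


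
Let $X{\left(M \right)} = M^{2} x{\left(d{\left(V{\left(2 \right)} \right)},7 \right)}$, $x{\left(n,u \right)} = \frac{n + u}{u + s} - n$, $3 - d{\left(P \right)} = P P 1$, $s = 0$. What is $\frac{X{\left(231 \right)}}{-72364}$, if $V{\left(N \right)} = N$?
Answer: $- \frac{99099}{72364} \approx -1.3695$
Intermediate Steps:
$d{\left(P \right)} = 3 - P^{2}$ ($d{\left(P \right)} = 3 - P P 1 = 3 - P^{2} \cdot 1 = 3 - P^{2}$)
$x{\left(n,u \right)} = - n + \frac{n + u}{u}$ ($x{\left(n,u \right)} = \frac{n + u}{u + 0} - n = \frac{n + u}{u} - n = - n + \frac{n + u}{u}$)
$X{\left(M \right)} = \frac{13 M^{2}}{7}$ ($X{\left(M \right)} = M^{2} \left(1 - \left(3 - 2^{2}\right) + \frac{3 - 2^{2}}{7}\right) = M^{2} \left(1 - \left(3 - 4\right) + \left(3 - 4\right) \frac{1}{7}\right) = M^{2} \left(1 - -1 - \frac{1}{7}\right) = M^{2} \left(1 + 1 - \frac{1}{7}\right) = M^{2} \cdot \frac{13}{7} = \frac{13 M^{2}}{7}$)
$\frac{X{\left(231 \right)}}{-72364} = \frac{\frac{13}{7} \cdot 231^{2}}{-72364} = \frac{13}{7} \cdot 53361 \left(- \frac{1}{72364}\right) = 99099 \left(- \frac{1}{72364}\right) = - \frac{99099}{72364}$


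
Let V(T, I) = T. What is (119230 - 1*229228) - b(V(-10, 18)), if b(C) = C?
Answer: -109988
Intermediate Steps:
(119230 - 1*229228) - b(V(-10, 18)) = (119230 - 1*229228) - 1*(-10) = (119230 - 229228) + 10 = -109998 + 10 = -109988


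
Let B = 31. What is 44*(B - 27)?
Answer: 176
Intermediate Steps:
44*(B - 27) = 44*(31 - 27) = 44*4 = 176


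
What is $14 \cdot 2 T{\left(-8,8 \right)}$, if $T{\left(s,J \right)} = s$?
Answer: $-224$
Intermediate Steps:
$14 \cdot 2 T{\left(-8,8 \right)} = 14 \cdot 2 \left(-8\right) = 28 \left(-8\right) = -224$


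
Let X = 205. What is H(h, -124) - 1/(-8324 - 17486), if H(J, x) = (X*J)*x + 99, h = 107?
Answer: -70199096209/25810 ≈ -2.7198e+6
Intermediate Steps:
H(J, x) = 99 + 205*J*x (H(J, x) = (205*J)*x + 99 = 205*J*x + 99 = 99 + 205*J*x)
H(h, -124) - 1/(-8324 - 17486) = (99 + 205*107*(-124)) - 1/(-8324 - 17486) = (99 - 2719940) - 1/(-25810) = -2719841 - 1*(-1/25810) = -2719841 + 1/25810 = -70199096209/25810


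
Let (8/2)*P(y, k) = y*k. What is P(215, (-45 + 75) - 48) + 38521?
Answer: 75107/2 ≈ 37554.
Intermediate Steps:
P(y, k) = k*y/4 (P(y, k) = (y*k)/4 = (k*y)/4 = k*y/4)
P(215, (-45 + 75) - 48) + 38521 = (¼)*((-45 + 75) - 48)*215 + 38521 = (¼)*(30 - 48)*215 + 38521 = (¼)*(-18)*215 + 38521 = -1935/2 + 38521 = 75107/2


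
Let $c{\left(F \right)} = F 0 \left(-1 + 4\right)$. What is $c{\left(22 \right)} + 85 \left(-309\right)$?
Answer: $-26265$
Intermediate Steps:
$c{\left(F \right)} = 0$ ($c{\left(F \right)} = 0 \cdot 3 = 0$)
$c{\left(22 \right)} + 85 \left(-309\right) = 0 + 85 \left(-309\right) = 0 - 26265 = -26265$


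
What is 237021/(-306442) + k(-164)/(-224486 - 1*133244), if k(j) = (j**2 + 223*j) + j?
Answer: -8177413305/10962349666 ≈ -0.74595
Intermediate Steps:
k(j) = j**2 + 224*j
237021/(-306442) + k(-164)/(-224486 - 1*133244) = 237021/(-306442) + (-164*(224 - 164))/(-224486 - 1*133244) = 237021*(-1/306442) + (-164*60)/(-224486 - 133244) = -237021/306442 - 9840/(-357730) = -237021/306442 - 9840*(-1/357730) = -237021/306442 + 984/35773 = -8177413305/10962349666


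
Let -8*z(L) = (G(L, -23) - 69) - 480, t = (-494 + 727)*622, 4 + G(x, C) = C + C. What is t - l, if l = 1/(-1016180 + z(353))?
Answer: 1178080410774/8128841 ≈ 1.4493e+5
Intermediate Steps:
G(x, C) = -4 + 2*C (G(x, C) = -4 + (C + C) = -4 + 2*C)
t = 144926 (t = 233*622 = 144926)
z(L) = 599/8 (z(L) = -(((-4 + 2*(-23)) - 69) - 480)/8 = -(((-4 - 46) - 69) - 480)/8 = -((-50 - 69) - 480)/8 = -(-119 - 480)/8 = -⅛*(-599) = 599/8)
l = -8/8128841 (l = 1/(-1016180 + 599/8) = 1/(-8128841/8) = -8/8128841 ≈ -9.8415e-7)
t - l = 144926 - 1*(-8/8128841) = 144926 + 8/8128841 = 1178080410774/8128841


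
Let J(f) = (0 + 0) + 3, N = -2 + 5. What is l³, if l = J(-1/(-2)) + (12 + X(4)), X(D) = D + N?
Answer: 10648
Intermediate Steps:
N = 3
X(D) = 3 + D (X(D) = D + 3 = 3 + D)
J(f) = 3 (J(f) = 0 + 3 = 3)
l = 22 (l = 3 + (12 + (3 + 4)) = 3 + (12 + 7) = 3 + 19 = 22)
l³ = 22³ = 10648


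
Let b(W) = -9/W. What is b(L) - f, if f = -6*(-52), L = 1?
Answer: -321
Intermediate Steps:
f = 312
b(L) - f = -9/1 - 1*312 = -9*1 - 312 = -9 - 312 = -321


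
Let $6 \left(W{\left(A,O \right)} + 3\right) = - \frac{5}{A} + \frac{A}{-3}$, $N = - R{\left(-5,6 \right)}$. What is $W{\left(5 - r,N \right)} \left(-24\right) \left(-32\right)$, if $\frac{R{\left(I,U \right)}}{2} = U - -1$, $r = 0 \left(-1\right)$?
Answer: $- \frac{7936}{3} \approx -2645.3$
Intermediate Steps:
$r = 0$
$R{\left(I,U \right)} = 2 + 2 U$ ($R{\left(I,U \right)} = 2 \left(U - -1\right) = 2 \left(U + 1\right) = 2 \left(1 + U\right) = 2 + 2 U$)
$N = -14$ ($N = - (2 + 2 \cdot 6) = - (2 + 12) = \left(-1\right) 14 = -14$)
$W{\left(A,O \right)} = -3 - \frac{5}{6 A} - \frac{A}{18}$ ($W{\left(A,O \right)} = -3 + \frac{- \frac{5}{A} + \frac{A}{-3}}{6} = -3 + \frac{- \frac{5}{A} + A \left(- \frac{1}{3}\right)}{6} = -3 + \frac{- \frac{5}{A} - \frac{A}{3}}{6} = -3 - \left(\frac{A}{18} + \frac{5}{6 A}\right) = -3 - \frac{5}{6 A} - \frac{A}{18}$)
$W{\left(5 - r,N \right)} \left(-24\right) \left(-32\right) = \frac{-15 - \left(5 - 0\right) \left(54 + \left(5 - 0\right)\right)}{18 \left(5 - 0\right)} \left(-24\right) \left(-32\right) = \frac{-15 - \left(5 + 0\right) \left(54 + \left(5 + 0\right)\right)}{18 \left(5 + 0\right)} \left(-24\right) \left(-32\right) = \frac{-15 - 5 \left(54 + 5\right)}{18 \cdot 5} \left(-24\right) \left(-32\right) = \frac{1}{18} \cdot \frac{1}{5} \left(-15 - 5 \cdot 59\right) \left(-24\right) \left(-32\right) = \frac{1}{18} \cdot \frac{1}{5} \left(-15 - 295\right) \left(-24\right) \left(-32\right) = \frac{1}{18} \cdot \frac{1}{5} \left(-310\right) \left(-24\right) \left(-32\right) = \left(- \frac{31}{9}\right) \left(-24\right) \left(-32\right) = \frac{248}{3} \left(-32\right) = - \frac{7936}{3}$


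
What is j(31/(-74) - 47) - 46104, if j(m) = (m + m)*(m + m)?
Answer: -50803295/1369 ≈ -37110.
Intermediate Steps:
j(m) = 4*m**2 (j(m) = (2*m)*(2*m) = 4*m**2)
j(31/(-74) - 47) - 46104 = 4*(31/(-74) - 47)**2 - 46104 = 4*(31*(-1/74) - 47)**2 - 46104 = 4*(-31/74 - 47)**2 - 46104 = 4*(-3509/74)**2 - 46104 = 4*(12313081/5476) - 46104 = 12313081/1369 - 46104 = -50803295/1369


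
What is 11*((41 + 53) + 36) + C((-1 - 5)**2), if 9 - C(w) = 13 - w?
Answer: 1462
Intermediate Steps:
C(w) = -4 + w (C(w) = 9 - (13 - w) = 9 + (-13 + w) = -4 + w)
11*((41 + 53) + 36) + C((-1 - 5)**2) = 11*((41 + 53) + 36) + (-4 + (-1 - 5)**2) = 11*(94 + 36) + (-4 + (-6)**2) = 11*130 + (-4 + 36) = 1430 + 32 = 1462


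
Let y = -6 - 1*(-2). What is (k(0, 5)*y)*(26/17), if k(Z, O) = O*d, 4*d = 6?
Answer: -780/17 ≈ -45.882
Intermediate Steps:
d = 3/2 (d = (1/4)*6 = 3/2 ≈ 1.5000)
y = -4 (y = -6 + 2 = -4)
k(Z, O) = 3*O/2 (k(Z, O) = O*(3/2) = 3*O/2)
(k(0, 5)*y)*(26/17) = (((3/2)*5)*(-4))*(26/17) = ((15/2)*(-4))*(26*(1/17)) = -30*26/17 = -780/17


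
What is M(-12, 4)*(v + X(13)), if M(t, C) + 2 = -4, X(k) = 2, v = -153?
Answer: 906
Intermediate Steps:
M(t, C) = -6 (M(t, C) = -2 - 4 = -6)
M(-12, 4)*(v + X(13)) = -6*(-153 + 2) = -6*(-151) = 906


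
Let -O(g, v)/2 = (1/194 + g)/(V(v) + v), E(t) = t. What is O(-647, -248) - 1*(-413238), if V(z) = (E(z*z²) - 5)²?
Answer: 9325719636575811480963/22567429995730817 ≈ 4.1324e+5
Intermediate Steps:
V(z) = (-5 + z³)² (V(z) = (z*z² - 5)² = (z³ - 5)² = (-5 + z³)²)
O(g, v) = -2*(1/194 + g)/(v + (-5 + v³)²) (O(g, v) = -2*(1/194 + g)/((-5 + v³)² + v) = -2*(1/194 + g)/(v + (-5 + v³)²))
O(-647, -248) - 1*(-413238) = (-1/97 - 2*(-647))/(-248 + (-5 + (-248)³)²) - 1*(-413238) = (-1/97 + 1294)/(-248 + (-5 - 15252992)²) + 413238 = (125517/97)/(-248 + (-15252997)²) + 413238 = (125517/97)/(-248 + 232653917482009) + 413238 = (125517/97)/232653917481761 + 413238 = (1/232653917481761)*(125517/97) + 413238 = 125517/22567429995730817 + 413238 = 9325719636575811480963/22567429995730817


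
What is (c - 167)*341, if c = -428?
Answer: -202895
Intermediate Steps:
(c - 167)*341 = (-428 - 167)*341 = -595*341 = -202895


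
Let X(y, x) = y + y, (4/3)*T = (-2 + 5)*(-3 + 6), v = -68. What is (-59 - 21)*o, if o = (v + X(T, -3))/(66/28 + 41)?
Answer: 61040/607 ≈ 100.56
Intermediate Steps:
T = 27/4 (T = 3*((-2 + 5)*(-3 + 6))/4 = 3*(3*3)/4 = (¾)*9 = 27/4 ≈ 6.7500)
X(y, x) = 2*y
o = -763/607 (o = (-68 + 2*(27/4))/(66/28 + 41) = (-68 + 27/2)/(66*(1/28) + 41) = -109/(2*(33/14 + 41)) = -109/(2*607/14) = -109/2*14/607 = -763/607 ≈ -1.2570)
(-59 - 21)*o = (-59 - 21)*(-763/607) = -80*(-763/607) = 61040/607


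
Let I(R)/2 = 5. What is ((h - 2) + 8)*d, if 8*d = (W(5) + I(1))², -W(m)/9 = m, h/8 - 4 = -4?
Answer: 3675/4 ≈ 918.75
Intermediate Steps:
h = 0 (h = 32 + 8*(-4) = 32 - 32 = 0)
W(m) = -9*m
I(R) = 10 (I(R) = 2*5 = 10)
d = 1225/8 (d = (-9*5 + 10)²/8 = (-45 + 10)²/8 = (⅛)*(-35)² = (⅛)*1225 = 1225/8 ≈ 153.13)
((h - 2) + 8)*d = ((0 - 2) + 8)*(1225/8) = (-2 + 8)*(1225/8) = 6*(1225/8) = 3675/4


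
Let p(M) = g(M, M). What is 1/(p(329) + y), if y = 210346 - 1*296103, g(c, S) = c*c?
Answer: 1/22484 ≈ 4.4476e-5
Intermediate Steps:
g(c, S) = c**2
y = -85757 (y = 210346 - 296103 = -85757)
p(M) = M**2
1/(p(329) + y) = 1/(329**2 - 85757) = 1/(108241 - 85757) = 1/22484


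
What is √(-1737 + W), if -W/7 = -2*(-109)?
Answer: I*√3263 ≈ 57.123*I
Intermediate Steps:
W = -1526 (W = -(-14)*(-109) = -7*218 = -1526)
√(-1737 + W) = √(-1737 - 1526) = √(-3263) = I*√3263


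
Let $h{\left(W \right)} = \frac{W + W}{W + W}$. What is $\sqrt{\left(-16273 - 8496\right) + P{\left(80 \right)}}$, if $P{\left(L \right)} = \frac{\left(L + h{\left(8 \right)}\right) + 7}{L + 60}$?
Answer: $\frac{i \sqrt{30341255}}{35} \approx 157.38 i$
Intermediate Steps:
$h{\left(W \right)} = 1$ ($h{\left(W \right)} = \frac{2 W}{2 W} = 2 W \frac{1}{2 W} = 1$)
$P{\left(L \right)} = \frac{8 + L}{60 + L}$ ($P{\left(L \right)} = \frac{\left(L + 1\right) + 7}{L + 60} = \frac{\left(1 + L\right) + 7}{60 + L} = \frac{8 + L}{60 + L}$)
$\sqrt{\left(-16273 - 8496\right) + P{\left(80 \right)}} = \sqrt{\left(-16273 - 8496\right) + \frac{8 + 80}{60 + 80}} = \sqrt{\left(-16273 - 8496\right) + \frac{1}{140} \cdot 88} = \sqrt{-24769 + \frac{1}{140} \cdot 88} = \sqrt{-24769 + \frac{22}{35}} = \sqrt{- \frac{866893}{35}} = \frac{i \sqrt{30341255}}{35}$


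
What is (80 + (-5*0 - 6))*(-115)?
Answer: -8510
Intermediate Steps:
(80 + (-5*0 - 6))*(-115) = (80 + (0 - 6))*(-115) = (80 - 6)*(-115) = 74*(-115) = -8510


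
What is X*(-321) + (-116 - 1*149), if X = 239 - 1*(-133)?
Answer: -119677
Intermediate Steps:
X = 372 (X = 239 + 133 = 372)
X*(-321) + (-116 - 1*149) = 372*(-321) + (-116 - 1*149) = -119412 + (-116 - 149) = -119412 - 265 = -119677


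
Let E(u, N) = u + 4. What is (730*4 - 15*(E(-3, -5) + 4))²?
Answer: 8094025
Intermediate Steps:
E(u, N) = 4 + u
(730*4 - 15*(E(-3, -5) + 4))² = (730*4 - 15*((4 - 3) + 4))² = (2920 - 15*(1 + 4))² = (2920 - 15*5)² = (2920 - 75)² = 2845² = 8094025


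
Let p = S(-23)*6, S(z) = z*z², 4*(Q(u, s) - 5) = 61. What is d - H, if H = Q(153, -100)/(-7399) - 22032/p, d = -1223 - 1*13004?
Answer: -5123172597749/360094532 ≈ -14227.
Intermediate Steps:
Q(u, s) = 81/4 (Q(u, s) = 5 + (¼)*61 = 5 + 61/4 = 81/4)
S(z) = z³
d = -14227 (d = -1223 - 13004 = -14227)
p = -73002 (p = (-23)³*6 = -12167*6 = -73002)
H = 107690985/360094532 (H = (81/4)/(-7399) - 22032/(-73002) = (81/4)*(-1/7399) - 22032*(-1/73002) = -81/29596 + 3672/12167 = 107690985/360094532 ≈ 0.29906)
d - H = -14227 - 1*107690985/360094532 = -14227 - 107690985/360094532 = -5123172597749/360094532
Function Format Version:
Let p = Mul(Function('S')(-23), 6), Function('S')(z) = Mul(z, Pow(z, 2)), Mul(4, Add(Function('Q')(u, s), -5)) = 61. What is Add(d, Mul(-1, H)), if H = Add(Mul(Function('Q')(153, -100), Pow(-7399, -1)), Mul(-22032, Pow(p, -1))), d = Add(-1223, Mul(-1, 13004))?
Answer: Rational(-5123172597749, 360094532) ≈ -14227.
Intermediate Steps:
Function('Q')(u, s) = Rational(81, 4) (Function('Q')(u, s) = Add(5, Mul(Rational(1, 4), 61)) = Add(5, Rational(61, 4)) = Rational(81, 4))
Function('S')(z) = Pow(z, 3)
d = -14227 (d = Add(-1223, -13004) = -14227)
p = -73002 (p = Mul(Pow(-23, 3), 6) = Mul(-12167, 6) = -73002)
H = Rational(107690985, 360094532) (H = Add(Mul(Rational(81, 4), Pow(-7399, -1)), Mul(-22032, Pow(-73002, -1))) = Add(Mul(Rational(81, 4), Rational(-1, 7399)), Mul(-22032, Rational(-1, 73002))) = Add(Rational(-81, 29596), Rational(3672, 12167)) = Rational(107690985, 360094532) ≈ 0.29906)
Add(d, Mul(-1, H)) = Add(-14227, Mul(-1, Rational(107690985, 360094532))) = Add(-14227, Rational(-107690985, 360094532)) = Rational(-5123172597749, 360094532)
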